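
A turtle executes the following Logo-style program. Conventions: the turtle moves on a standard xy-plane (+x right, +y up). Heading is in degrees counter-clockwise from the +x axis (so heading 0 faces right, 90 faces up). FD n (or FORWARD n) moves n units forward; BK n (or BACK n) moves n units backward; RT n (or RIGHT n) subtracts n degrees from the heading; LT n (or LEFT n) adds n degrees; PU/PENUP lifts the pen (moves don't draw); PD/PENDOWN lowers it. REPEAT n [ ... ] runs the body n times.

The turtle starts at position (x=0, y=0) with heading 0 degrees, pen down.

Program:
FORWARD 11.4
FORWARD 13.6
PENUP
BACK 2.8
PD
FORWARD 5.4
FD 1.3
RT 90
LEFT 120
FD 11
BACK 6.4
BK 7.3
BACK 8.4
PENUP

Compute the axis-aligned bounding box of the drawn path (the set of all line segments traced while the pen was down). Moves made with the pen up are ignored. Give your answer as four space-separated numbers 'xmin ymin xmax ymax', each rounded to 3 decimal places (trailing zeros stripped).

Executing turtle program step by step:
Start: pos=(0,0), heading=0, pen down
FD 11.4: (0,0) -> (11.4,0) [heading=0, draw]
FD 13.6: (11.4,0) -> (25,0) [heading=0, draw]
PU: pen up
BK 2.8: (25,0) -> (22.2,0) [heading=0, move]
PD: pen down
FD 5.4: (22.2,0) -> (27.6,0) [heading=0, draw]
FD 1.3: (27.6,0) -> (28.9,0) [heading=0, draw]
RT 90: heading 0 -> 270
LT 120: heading 270 -> 30
FD 11: (28.9,0) -> (38.426,5.5) [heading=30, draw]
BK 6.4: (38.426,5.5) -> (32.884,2.3) [heading=30, draw]
BK 7.3: (32.884,2.3) -> (26.562,-1.35) [heading=30, draw]
BK 8.4: (26.562,-1.35) -> (19.287,-5.55) [heading=30, draw]
PU: pen up
Final: pos=(19.287,-5.55), heading=30, 8 segment(s) drawn

Segment endpoints: x in {0, 11.4, 19.287, 22.2, 25, 26.562, 27.6, 28.9, 32.884, 38.426}, y in {-5.55, -1.35, 0, 2.3, 5.5}
xmin=0, ymin=-5.55, xmax=38.426, ymax=5.5

Answer: 0 -5.55 38.426 5.5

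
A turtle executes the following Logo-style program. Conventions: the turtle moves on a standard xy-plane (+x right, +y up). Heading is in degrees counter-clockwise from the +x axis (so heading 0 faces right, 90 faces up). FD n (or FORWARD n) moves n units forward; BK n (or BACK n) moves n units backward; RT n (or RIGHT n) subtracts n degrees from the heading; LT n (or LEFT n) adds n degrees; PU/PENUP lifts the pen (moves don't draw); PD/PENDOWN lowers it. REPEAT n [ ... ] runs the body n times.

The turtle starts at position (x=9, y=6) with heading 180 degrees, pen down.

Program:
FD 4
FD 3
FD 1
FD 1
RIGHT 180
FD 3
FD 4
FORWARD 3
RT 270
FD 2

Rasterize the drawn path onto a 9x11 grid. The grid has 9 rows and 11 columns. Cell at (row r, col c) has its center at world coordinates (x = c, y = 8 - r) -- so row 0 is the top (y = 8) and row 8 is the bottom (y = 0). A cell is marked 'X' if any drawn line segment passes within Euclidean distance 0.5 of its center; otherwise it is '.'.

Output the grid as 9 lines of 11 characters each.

Segment 0: (9,6) -> (5,6)
Segment 1: (5,6) -> (2,6)
Segment 2: (2,6) -> (1,6)
Segment 3: (1,6) -> (0,6)
Segment 4: (0,6) -> (3,6)
Segment 5: (3,6) -> (7,6)
Segment 6: (7,6) -> (10,6)
Segment 7: (10,6) -> (10,8)

Answer: ..........X
..........X
XXXXXXXXXXX
...........
...........
...........
...........
...........
...........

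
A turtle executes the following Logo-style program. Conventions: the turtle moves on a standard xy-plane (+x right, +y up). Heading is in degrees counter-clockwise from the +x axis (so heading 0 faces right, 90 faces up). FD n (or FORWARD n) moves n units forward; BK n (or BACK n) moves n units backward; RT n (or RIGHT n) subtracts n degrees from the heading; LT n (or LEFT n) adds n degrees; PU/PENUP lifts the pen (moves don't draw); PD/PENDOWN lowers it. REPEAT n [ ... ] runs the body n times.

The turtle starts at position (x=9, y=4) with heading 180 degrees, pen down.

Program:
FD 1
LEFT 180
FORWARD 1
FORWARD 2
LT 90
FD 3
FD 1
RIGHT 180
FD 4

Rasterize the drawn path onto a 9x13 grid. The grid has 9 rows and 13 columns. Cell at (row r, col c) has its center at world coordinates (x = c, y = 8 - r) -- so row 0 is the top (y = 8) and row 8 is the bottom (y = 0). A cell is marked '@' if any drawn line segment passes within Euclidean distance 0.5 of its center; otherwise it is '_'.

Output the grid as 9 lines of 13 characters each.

Segment 0: (9,4) -> (8,4)
Segment 1: (8,4) -> (9,4)
Segment 2: (9,4) -> (11,4)
Segment 3: (11,4) -> (11,7)
Segment 4: (11,7) -> (11,8)
Segment 5: (11,8) -> (11,4)

Answer: ___________@_
___________@_
___________@_
___________@_
________@@@@_
_____________
_____________
_____________
_____________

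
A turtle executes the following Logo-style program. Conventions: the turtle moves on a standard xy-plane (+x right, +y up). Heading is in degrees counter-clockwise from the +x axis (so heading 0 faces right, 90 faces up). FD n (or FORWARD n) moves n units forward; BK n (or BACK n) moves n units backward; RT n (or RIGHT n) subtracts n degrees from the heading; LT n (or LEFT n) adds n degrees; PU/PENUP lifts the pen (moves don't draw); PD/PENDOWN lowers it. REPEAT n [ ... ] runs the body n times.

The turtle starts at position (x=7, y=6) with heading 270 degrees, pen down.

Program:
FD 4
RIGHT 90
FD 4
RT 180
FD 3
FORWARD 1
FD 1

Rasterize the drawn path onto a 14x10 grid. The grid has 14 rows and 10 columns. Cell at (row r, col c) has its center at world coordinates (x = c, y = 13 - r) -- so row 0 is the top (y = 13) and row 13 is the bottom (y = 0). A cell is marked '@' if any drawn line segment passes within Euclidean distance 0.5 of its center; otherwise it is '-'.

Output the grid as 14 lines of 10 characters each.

Answer: ----------
----------
----------
----------
----------
----------
----------
-------@--
-------@--
-------@--
-------@--
---@@@@@@-
----------
----------

Derivation:
Segment 0: (7,6) -> (7,2)
Segment 1: (7,2) -> (3,2)
Segment 2: (3,2) -> (6,2)
Segment 3: (6,2) -> (7,2)
Segment 4: (7,2) -> (8,2)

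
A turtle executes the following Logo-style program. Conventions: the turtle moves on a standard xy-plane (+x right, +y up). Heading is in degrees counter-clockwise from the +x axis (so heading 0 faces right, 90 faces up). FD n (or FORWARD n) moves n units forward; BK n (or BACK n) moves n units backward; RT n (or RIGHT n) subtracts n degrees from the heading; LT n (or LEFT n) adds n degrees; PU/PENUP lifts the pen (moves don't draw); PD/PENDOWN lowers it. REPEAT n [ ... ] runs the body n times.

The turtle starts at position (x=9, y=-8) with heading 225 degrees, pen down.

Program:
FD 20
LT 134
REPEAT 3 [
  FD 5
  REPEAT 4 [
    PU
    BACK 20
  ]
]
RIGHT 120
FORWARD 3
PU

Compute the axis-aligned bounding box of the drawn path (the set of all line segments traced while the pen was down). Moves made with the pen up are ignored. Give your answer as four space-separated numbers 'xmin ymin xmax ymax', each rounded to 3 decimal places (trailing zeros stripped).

Answer: -5.142 -22.229 9 -8

Derivation:
Executing turtle program step by step:
Start: pos=(9,-8), heading=225, pen down
FD 20: (9,-8) -> (-5.142,-22.142) [heading=225, draw]
LT 134: heading 225 -> 359
REPEAT 3 [
  -- iteration 1/3 --
  FD 5: (-5.142,-22.142) -> (-0.143,-22.229) [heading=359, draw]
  REPEAT 4 [
    -- iteration 1/4 --
    PU: pen up
    BK 20: (-0.143,-22.229) -> (-20.14,-21.88) [heading=359, move]
    -- iteration 2/4 --
    PU: pen up
    BK 20: (-20.14,-21.88) -> (-40.137,-21.531) [heading=359, move]
    -- iteration 3/4 --
    PU: pen up
    BK 20: (-40.137,-21.531) -> (-60.134,-21.182) [heading=359, move]
    -- iteration 4/4 --
    PU: pen up
    BK 20: (-60.134,-21.182) -> (-80.131,-20.833) [heading=359, move]
  ]
  -- iteration 2/3 --
  FD 5: (-80.131,-20.833) -> (-75.131,-20.92) [heading=359, move]
  REPEAT 4 [
    -- iteration 1/4 --
    PU: pen up
    BK 20: (-75.131,-20.92) -> (-95.128,-20.571) [heading=359, move]
    -- iteration 2/4 --
    PU: pen up
    BK 20: (-95.128,-20.571) -> (-115.125,-20.222) [heading=359, move]
    -- iteration 3/4 --
    PU: pen up
    BK 20: (-115.125,-20.222) -> (-135.122,-19.873) [heading=359, move]
    -- iteration 4/4 --
    PU: pen up
    BK 20: (-135.122,-19.873) -> (-155.119,-19.524) [heading=359, move]
  ]
  -- iteration 3/3 --
  FD 5: (-155.119,-19.524) -> (-150.12,-19.612) [heading=359, move]
  REPEAT 4 [
    -- iteration 1/4 --
    PU: pen up
    BK 20: (-150.12,-19.612) -> (-170.117,-19.262) [heading=359, move]
    -- iteration 2/4 --
    PU: pen up
    BK 20: (-170.117,-19.262) -> (-190.114,-18.913) [heading=359, move]
    -- iteration 3/4 --
    PU: pen up
    BK 20: (-190.114,-18.913) -> (-210.111,-18.564) [heading=359, move]
    -- iteration 4/4 --
    PU: pen up
    BK 20: (-210.111,-18.564) -> (-230.108,-18.215) [heading=359, move]
  ]
]
RT 120: heading 359 -> 239
FD 3: (-230.108,-18.215) -> (-231.653,-20.787) [heading=239, move]
PU: pen up
Final: pos=(-231.653,-20.787), heading=239, 2 segment(s) drawn

Segment endpoints: x in {-5.142, -0.143, 9}, y in {-22.229, -22.142, -8}
xmin=-5.142, ymin=-22.229, xmax=9, ymax=-8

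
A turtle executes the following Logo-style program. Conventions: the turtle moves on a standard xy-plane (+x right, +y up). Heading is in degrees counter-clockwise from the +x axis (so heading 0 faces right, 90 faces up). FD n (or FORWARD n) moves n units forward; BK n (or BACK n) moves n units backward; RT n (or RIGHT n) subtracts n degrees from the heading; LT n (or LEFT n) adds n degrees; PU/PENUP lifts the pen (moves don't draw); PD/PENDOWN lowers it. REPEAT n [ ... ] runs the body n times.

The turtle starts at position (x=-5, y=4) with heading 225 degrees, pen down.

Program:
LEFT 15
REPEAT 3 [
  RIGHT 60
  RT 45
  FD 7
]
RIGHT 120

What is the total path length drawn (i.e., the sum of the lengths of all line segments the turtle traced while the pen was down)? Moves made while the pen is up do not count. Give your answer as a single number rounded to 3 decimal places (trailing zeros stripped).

Answer: 21

Derivation:
Executing turtle program step by step:
Start: pos=(-5,4), heading=225, pen down
LT 15: heading 225 -> 240
REPEAT 3 [
  -- iteration 1/3 --
  RT 60: heading 240 -> 180
  RT 45: heading 180 -> 135
  FD 7: (-5,4) -> (-9.95,8.95) [heading=135, draw]
  -- iteration 2/3 --
  RT 60: heading 135 -> 75
  RT 45: heading 75 -> 30
  FD 7: (-9.95,8.95) -> (-3.888,12.45) [heading=30, draw]
  -- iteration 3/3 --
  RT 60: heading 30 -> 330
  RT 45: heading 330 -> 285
  FD 7: (-3.888,12.45) -> (-2.076,5.688) [heading=285, draw]
]
RT 120: heading 285 -> 165
Final: pos=(-2.076,5.688), heading=165, 3 segment(s) drawn

Segment lengths:
  seg 1: (-5,4) -> (-9.95,8.95), length = 7
  seg 2: (-9.95,8.95) -> (-3.888,12.45), length = 7
  seg 3: (-3.888,12.45) -> (-2.076,5.688), length = 7
Total = 21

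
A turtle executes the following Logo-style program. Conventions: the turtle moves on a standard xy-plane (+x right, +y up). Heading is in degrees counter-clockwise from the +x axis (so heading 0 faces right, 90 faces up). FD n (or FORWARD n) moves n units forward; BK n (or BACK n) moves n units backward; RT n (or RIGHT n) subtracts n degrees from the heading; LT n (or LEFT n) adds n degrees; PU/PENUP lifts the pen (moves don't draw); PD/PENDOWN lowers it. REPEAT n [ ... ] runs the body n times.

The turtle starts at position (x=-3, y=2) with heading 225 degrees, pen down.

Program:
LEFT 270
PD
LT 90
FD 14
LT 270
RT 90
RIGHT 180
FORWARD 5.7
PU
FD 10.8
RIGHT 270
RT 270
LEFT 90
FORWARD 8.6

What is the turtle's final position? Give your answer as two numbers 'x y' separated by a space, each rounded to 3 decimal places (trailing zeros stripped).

Executing turtle program step by step:
Start: pos=(-3,2), heading=225, pen down
LT 270: heading 225 -> 135
PD: pen down
LT 90: heading 135 -> 225
FD 14: (-3,2) -> (-12.899,-7.899) [heading=225, draw]
LT 270: heading 225 -> 135
RT 90: heading 135 -> 45
RT 180: heading 45 -> 225
FD 5.7: (-12.899,-7.899) -> (-16.93,-11.93) [heading=225, draw]
PU: pen up
FD 10.8: (-16.93,-11.93) -> (-24.567,-19.567) [heading=225, move]
RT 270: heading 225 -> 315
RT 270: heading 315 -> 45
LT 90: heading 45 -> 135
FD 8.6: (-24.567,-19.567) -> (-30.648,-13.486) [heading=135, move]
Final: pos=(-30.648,-13.486), heading=135, 2 segment(s) drawn

Answer: -30.648 -13.486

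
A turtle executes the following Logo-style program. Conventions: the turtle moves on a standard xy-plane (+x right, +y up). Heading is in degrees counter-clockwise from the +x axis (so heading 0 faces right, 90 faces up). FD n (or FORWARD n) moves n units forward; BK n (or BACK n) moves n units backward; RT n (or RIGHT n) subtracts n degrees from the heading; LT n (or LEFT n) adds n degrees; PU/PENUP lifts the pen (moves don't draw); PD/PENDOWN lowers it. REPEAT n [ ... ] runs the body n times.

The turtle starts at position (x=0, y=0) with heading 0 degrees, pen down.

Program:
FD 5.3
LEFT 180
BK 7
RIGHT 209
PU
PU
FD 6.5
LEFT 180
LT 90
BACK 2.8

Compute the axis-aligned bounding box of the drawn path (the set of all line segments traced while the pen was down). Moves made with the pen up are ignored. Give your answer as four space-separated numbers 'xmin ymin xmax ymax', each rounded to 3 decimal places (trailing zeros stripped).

Answer: 0 0 12.3 0

Derivation:
Executing turtle program step by step:
Start: pos=(0,0), heading=0, pen down
FD 5.3: (0,0) -> (5.3,0) [heading=0, draw]
LT 180: heading 0 -> 180
BK 7: (5.3,0) -> (12.3,0) [heading=180, draw]
RT 209: heading 180 -> 331
PU: pen up
PU: pen up
FD 6.5: (12.3,0) -> (17.985,-3.151) [heading=331, move]
LT 180: heading 331 -> 151
LT 90: heading 151 -> 241
BK 2.8: (17.985,-3.151) -> (19.342,-0.702) [heading=241, move]
Final: pos=(19.342,-0.702), heading=241, 2 segment(s) drawn

Segment endpoints: x in {0, 5.3, 12.3}, y in {0, 0}
xmin=0, ymin=0, xmax=12.3, ymax=0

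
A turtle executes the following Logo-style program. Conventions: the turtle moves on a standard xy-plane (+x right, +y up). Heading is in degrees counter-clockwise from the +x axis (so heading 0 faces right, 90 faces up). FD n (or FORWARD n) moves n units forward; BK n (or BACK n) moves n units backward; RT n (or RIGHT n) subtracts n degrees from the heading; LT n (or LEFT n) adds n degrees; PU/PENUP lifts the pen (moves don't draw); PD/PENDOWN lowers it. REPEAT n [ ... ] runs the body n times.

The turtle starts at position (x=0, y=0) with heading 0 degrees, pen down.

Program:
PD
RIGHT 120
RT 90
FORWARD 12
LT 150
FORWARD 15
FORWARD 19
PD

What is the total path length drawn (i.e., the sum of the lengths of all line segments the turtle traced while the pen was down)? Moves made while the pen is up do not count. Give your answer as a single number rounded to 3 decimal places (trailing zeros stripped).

Executing turtle program step by step:
Start: pos=(0,0), heading=0, pen down
PD: pen down
RT 120: heading 0 -> 240
RT 90: heading 240 -> 150
FD 12: (0,0) -> (-10.392,6) [heading=150, draw]
LT 150: heading 150 -> 300
FD 15: (-10.392,6) -> (-2.892,-6.99) [heading=300, draw]
FD 19: (-2.892,-6.99) -> (6.608,-23.445) [heading=300, draw]
PD: pen down
Final: pos=(6.608,-23.445), heading=300, 3 segment(s) drawn

Segment lengths:
  seg 1: (0,0) -> (-10.392,6), length = 12
  seg 2: (-10.392,6) -> (-2.892,-6.99), length = 15
  seg 3: (-2.892,-6.99) -> (6.608,-23.445), length = 19
Total = 46

Answer: 46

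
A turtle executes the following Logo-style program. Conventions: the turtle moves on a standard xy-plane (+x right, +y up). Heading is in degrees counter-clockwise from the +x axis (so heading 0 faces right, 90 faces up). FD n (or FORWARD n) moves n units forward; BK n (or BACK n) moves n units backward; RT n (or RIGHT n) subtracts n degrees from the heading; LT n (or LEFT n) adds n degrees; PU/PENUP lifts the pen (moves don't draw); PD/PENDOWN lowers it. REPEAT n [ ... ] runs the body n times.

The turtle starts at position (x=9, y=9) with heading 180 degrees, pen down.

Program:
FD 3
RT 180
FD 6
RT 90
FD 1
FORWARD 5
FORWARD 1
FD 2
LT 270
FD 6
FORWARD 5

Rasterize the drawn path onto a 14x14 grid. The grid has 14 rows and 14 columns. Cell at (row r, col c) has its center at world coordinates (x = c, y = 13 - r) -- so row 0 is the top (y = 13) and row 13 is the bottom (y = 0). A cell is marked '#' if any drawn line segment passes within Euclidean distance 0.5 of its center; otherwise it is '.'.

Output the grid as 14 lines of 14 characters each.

Answer: ..............
..............
..............
..............
......#######.
............#.
............#.
............#.
............#.
............#.
............#.
............#.
............#.
.############.

Derivation:
Segment 0: (9,9) -> (6,9)
Segment 1: (6,9) -> (12,9)
Segment 2: (12,9) -> (12,8)
Segment 3: (12,8) -> (12,3)
Segment 4: (12,3) -> (12,2)
Segment 5: (12,2) -> (12,0)
Segment 6: (12,0) -> (6,0)
Segment 7: (6,0) -> (1,0)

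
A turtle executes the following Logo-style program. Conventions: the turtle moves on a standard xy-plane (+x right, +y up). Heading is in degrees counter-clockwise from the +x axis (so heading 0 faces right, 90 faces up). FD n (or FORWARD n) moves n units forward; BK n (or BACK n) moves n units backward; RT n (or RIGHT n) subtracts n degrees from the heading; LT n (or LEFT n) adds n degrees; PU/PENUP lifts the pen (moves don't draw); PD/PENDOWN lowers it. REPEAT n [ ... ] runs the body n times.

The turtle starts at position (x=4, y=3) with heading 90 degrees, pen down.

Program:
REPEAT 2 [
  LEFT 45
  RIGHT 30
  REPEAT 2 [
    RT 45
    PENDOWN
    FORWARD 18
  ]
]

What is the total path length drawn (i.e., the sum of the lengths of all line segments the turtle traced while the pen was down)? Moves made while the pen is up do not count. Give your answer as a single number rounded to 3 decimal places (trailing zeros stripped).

Executing turtle program step by step:
Start: pos=(4,3), heading=90, pen down
REPEAT 2 [
  -- iteration 1/2 --
  LT 45: heading 90 -> 135
  RT 30: heading 135 -> 105
  REPEAT 2 [
    -- iteration 1/2 --
    RT 45: heading 105 -> 60
    PD: pen down
    FD 18: (4,3) -> (13,18.588) [heading=60, draw]
    -- iteration 2/2 --
    RT 45: heading 60 -> 15
    PD: pen down
    FD 18: (13,18.588) -> (30.387,23.247) [heading=15, draw]
  ]
  -- iteration 2/2 --
  LT 45: heading 15 -> 60
  RT 30: heading 60 -> 30
  REPEAT 2 [
    -- iteration 1/2 --
    RT 45: heading 30 -> 345
    PD: pen down
    FD 18: (30.387,23.247) -> (47.773,18.588) [heading=345, draw]
    -- iteration 2/2 --
    RT 45: heading 345 -> 300
    PD: pen down
    FD 18: (47.773,18.588) -> (56.773,3) [heading=300, draw]
  ]
]
Final: pos=(56.773,3), heading=300, 4 segment(s) drawn

Segment lengths:
  seg 1: (4,3) -> (13,18.588), length = 18
  seg 2: (13,18.588) -> (30.387,23.247), length = 18
  seg 3: (30.387,23.247) -> (47.773,18.588), length = 18
  seg 4: (47.773,18.588) -> (56.773,3), length = 18
Total = 72

Answer: 72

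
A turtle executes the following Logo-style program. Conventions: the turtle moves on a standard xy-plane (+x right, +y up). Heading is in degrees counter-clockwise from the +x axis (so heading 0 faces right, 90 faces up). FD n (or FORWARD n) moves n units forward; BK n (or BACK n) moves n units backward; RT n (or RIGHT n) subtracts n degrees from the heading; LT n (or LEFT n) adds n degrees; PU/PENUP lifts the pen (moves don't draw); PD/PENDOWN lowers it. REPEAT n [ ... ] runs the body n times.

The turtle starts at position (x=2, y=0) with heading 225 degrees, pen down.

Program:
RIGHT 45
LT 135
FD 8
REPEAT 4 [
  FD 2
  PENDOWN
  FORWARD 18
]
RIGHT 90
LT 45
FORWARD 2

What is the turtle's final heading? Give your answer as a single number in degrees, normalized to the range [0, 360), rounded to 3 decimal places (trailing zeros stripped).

Answer: 270

Derivation:
Executing turtle program step by step:
Start: pos=(2,0), heading=225, pen down
RT 45: heading 225 -> 180
LT 135: heading 180 -> 315
FD 8: (2,0) -> (7.657,-5.657) [heading=315, draw]
REPEAT 4 [
  -- iteration 1/4 --
  FD 2: (7.657,-5.657) -> (9.071,-7.071) [heading=315, draw]
  PD: pen down
  FD 18: (9.071,-7.071) -> (21.799,-19.799) [heading=315, draw]
  -- iteration 2/4 --
  FD 2: (21.799,-19.799) -> (23.213,-21.213) [heading=315, draw]
  PD: pen down
  FD 18: (23.213,-21.213) -> (35.941,-33.941) [heading=315, draw]
  -- iteration 3/4 --
  FD 2: (35.941,-33.941) -> (37.355,-35.355) [heading=315, draw]
  PD: pen down
  FD 18: (37.355,-35.355) -> (50.083,-48.083) [heading=315, draw]
  -- iteration 4/4 --
  FD 2: (50.083,-48.083) -> (51.497,-49.497) [heading=315, draw]
  PD: pen down
  FD 18: (51.497,-49.497) -> (64.225,-62.225) [heading=315, draw]
]
RT 90: heading 315 -> 225
LT 45: heading 225 -> 270
FD 2: (64.225,-62.225) -> (64.225,-64.225) [heading=270, draw]
Final: pos=(64.225,-64.225), heading=270, 10 segment(s) drawn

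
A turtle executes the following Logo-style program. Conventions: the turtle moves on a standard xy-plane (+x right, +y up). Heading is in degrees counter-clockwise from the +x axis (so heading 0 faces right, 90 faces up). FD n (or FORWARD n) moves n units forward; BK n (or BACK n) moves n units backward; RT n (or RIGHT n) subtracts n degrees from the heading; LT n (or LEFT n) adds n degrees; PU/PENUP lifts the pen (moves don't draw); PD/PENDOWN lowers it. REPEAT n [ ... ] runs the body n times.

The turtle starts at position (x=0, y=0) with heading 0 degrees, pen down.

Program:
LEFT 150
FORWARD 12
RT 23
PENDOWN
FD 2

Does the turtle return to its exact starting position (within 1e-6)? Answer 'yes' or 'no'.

Executing turtle program step by step:
Start: pos=(0,0), heading=0, pen down
LT 150: heading 0 -> 150
FD 12: (0,0) -> (-10.392,6) [heading=150, draw]
RT 23: heading 150 -> 127
PD: pen down
FD 2: (-10.392,6) -> (-11.596,7.597) [heading=127, draw]
Final: pos=(-11.596,7.597), heading=127, 2 segment(s) drawn

Start position: (0, 0)
Final position: (-11.596, 7.597)
Distance = 13.863; >= 1e-6 -> NOT closed

Answer: no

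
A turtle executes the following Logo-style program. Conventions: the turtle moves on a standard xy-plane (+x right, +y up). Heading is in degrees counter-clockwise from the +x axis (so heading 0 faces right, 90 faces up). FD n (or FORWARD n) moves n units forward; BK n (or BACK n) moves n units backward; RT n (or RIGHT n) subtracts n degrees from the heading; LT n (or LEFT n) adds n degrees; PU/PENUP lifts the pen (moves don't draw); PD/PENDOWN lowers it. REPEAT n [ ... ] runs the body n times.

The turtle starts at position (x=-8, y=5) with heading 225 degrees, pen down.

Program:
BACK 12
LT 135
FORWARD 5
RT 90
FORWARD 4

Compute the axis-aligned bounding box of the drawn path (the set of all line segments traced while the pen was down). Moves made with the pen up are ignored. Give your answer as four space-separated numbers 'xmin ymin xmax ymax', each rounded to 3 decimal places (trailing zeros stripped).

Executing turtle program step by step:
Start: pos=(-8,5), heading=225, pen down
BK 12: (-8,5) -> (0.485,13.485) [heading=225, draw]
LT 135: heading 225 -> 0
FD 5: (0.485,13.485) -> (5.485,13.485) [heading=0, draw]
RT 90: heading 0 -> 270
FD 4: (5.485,13.485) -> (5.485,9.485) [heading=270, draw]
Final: pos=(5.485,9.485), heading=270, 3 segment(s) drawn

Segment endpoints: x in {-8, 0.485, 5.485, 5.485}, y in {5, 9.485, 13.485, 13.485}
xmin=-8, ymin=5, xmax=5.485, ymax=13.485

Answer: -8 5 5.485 13.485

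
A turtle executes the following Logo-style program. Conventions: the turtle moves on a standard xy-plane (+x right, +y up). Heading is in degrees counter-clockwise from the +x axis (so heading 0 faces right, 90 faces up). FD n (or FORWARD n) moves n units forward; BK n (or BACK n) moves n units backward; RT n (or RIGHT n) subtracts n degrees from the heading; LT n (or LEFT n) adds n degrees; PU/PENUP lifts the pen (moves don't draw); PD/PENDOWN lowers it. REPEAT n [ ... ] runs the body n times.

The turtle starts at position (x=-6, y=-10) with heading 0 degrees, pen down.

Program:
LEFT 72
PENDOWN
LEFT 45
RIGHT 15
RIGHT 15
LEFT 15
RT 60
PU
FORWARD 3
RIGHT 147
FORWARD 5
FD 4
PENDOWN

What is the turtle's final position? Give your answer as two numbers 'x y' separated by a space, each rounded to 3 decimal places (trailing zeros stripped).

Answer: -6.1 -16.686

Derivation:
Executing turtle program step by step:
Start: pos=(-6,-10), heading=0, pen down
LT 72: heading 0 -> 72
PD: pen down
LT 45: heading 72 -> 117
RT 15: heading 117 -> 102
RT 15: heading 102 -> 87
LT 15: heading 87 -> 102
RT 60: heading 102 -> 42
PU: pen up
FD 3: (-6,-10) -> (-3.771,-7.993) [heading=42, move]
RT 147: heading 42 -> 255
FD 5: (-3.771,-7.993) -> (-5.065,-12.822) [heading=255, move]
FD 4: (-5.065,-12.822) -> (-6.1,-16.686) [heading=255, move]
PD: pen down
Final: pos=(-6.1,-16.686), heading=255, 0 segment(s) drawn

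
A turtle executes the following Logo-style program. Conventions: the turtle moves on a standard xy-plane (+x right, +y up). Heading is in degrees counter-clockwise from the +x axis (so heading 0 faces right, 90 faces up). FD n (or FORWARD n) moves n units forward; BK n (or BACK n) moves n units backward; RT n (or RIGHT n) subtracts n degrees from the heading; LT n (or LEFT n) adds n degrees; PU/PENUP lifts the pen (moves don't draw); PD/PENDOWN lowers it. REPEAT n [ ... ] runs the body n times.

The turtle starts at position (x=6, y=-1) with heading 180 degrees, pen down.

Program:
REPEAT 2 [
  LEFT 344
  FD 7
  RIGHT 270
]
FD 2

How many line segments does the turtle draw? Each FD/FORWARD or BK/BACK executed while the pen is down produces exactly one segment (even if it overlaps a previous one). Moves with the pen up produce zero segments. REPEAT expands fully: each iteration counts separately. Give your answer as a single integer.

Executing turtle program step by step:
Start: pos=(6,-1), heading=180, pen down
REPEAT 2 [
  -- iteration 1/2 --
  LT 344: heading 180 -> 164
  FD 7: (6,-1) -> (-0.729,0.929) [heading=164, draw]
  RT 270: heading 164 -> 254
  -- iteration 2/2 --
  LT 344: heading 254 -> 238
  FD 7: (-0.729,0.929) -> (-4.438,-5.007) [heading=238, draw]
  RT 270: heading 238 -> 328
]
FD 2: (-4.438,-5.007) -> (-2.742,-6.067) [heading=328, draw]
Final: pos=(-2.742,-6.067), heading=328, 3 segment(s) drawn
Segments drawn: 3

Answer: 3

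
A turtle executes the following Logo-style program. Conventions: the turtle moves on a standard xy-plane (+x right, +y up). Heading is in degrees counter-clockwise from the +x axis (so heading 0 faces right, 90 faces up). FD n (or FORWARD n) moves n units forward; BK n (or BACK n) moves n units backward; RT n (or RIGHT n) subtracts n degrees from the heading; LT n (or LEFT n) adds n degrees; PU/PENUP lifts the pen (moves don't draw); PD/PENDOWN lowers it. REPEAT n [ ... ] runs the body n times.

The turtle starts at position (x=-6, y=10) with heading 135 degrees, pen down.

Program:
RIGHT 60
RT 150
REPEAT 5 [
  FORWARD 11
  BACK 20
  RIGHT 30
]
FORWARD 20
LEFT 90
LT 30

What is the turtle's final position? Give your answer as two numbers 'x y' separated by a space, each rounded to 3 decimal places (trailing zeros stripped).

Answer: 3.608 47.893

Derivation:
Executing turtle program step by step:
Start: pos=(-6,10), heading=135, pen down
RT 60: heading 135 -> 75
RT 150: heading 75 -> 285
REPEAT 5 [
  -- iteration 1/5 --
  FD 11: (-6,10) -> (-3.153,-0.625) [heading=285, draw]
  BK 20: (-3.153,-0.625) -> (-8.329,18.693) [heading=285, draw]
  RT 30: heading 285 -> 255
  -- iteration 2/5 --
  FD 11: (-8.329,18.693) -> (-11.176,8.068) [heading=255, draw]
  BK 20: (-11.176,8.068) -> (-6,27.387) [heading=255, draw]
  RT 30: heading 255 -> 225
  -- iteration 3/5 --
  FD 11: (-6,27.387) -> (-13.778,19.608) [heading=225, draw]
  BK 20: (-13.778,19.608) -> (0.364,33.751) [heading=225, draw]
  RT 30: heading 225 -> 195
  -- iteration 4/5 --
  FD 11: (0.364,33.751) -> (-10.261,30.904) [heading=195, draw]
  BK 20: (-10.261,30.904) -> (9.057,36.08) [heading=195, draw]
  RT 30: heading 195 -> 165
  -- iteration 5/5 --
  FD 11: (9.057,36.08) -> (-1.568,38.927) [heading=165, draw]
  BK 20: (-1.568,38.927) -> (17.751,33.751) [heading=165, draw]
  RT 30: heading 165 -> 135
]
FD 20: (17.751,33.751) -> (3.608,47.893) [heading=135, draw]
LT 90: heading 135 -> 225
LT 30: heading 225 -> 255
Final: pos=(3.608,47.893), heading=255, 11 segment(s) drawn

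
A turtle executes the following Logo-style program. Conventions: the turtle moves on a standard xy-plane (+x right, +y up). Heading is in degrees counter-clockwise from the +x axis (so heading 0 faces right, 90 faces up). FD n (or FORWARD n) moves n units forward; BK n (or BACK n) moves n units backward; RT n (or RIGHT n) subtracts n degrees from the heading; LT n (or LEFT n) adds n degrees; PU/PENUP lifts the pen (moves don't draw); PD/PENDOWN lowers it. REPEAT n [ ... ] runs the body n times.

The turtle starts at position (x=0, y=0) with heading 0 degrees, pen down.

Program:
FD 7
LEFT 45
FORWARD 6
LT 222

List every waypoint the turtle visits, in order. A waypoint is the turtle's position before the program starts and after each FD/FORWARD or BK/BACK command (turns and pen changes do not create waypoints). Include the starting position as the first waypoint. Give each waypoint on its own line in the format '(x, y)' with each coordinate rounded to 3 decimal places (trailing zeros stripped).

Answer: (0, 0)
(7, 0)
(11.243, 4.243)

Derivation:
Executing turtle program step by step:
Start: pos=(0,0), heading=0, pen down
FD 7: (0,0) -> (7,0) [heading=0, draw]
LT 45: heading 0 -> 45
FD 6: (7,0) -> (11.243,4.243) [heading=45, draw]
LT 222: heading 45 -> 267
Final: pos=(11.243,4.243), heading=267, 2 segment(s) drawn
Waypoints (3 total):
(0, 0)
(7, 0)
(11.243, 4.243)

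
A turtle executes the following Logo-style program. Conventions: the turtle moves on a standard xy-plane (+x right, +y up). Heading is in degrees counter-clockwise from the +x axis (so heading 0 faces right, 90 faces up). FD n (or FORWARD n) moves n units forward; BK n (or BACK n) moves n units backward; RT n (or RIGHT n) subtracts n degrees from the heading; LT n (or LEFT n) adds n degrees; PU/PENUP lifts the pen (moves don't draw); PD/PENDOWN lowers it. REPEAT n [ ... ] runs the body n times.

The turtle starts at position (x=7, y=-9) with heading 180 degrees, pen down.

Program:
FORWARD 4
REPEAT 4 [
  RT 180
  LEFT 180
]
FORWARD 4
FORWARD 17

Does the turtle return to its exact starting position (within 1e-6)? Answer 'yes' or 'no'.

Answer: no

Derivation:
Executing turtle program step by step:
Start: pos=(7,-9), heading=180, pen down
FD 4: (7,-9) -> (3,-9) [heading=180, draw]
REPEAT 4 [
  -- iteration 1/4 --
  RT 180: heading 180 -> 0
  LT 180: heading 0 -> 180
  -- iteration 2/4 --
  RT 180: heading 180 -> 0
  LT 180: heading 0 -> 180
  -- iteration 3/4 --
  RT 180: heading 180 -> 0
  LT 180: heading 0 -> 180
  -- iteration 4/4 --
  RT 180: heading 180 -> 0
  LT 180: heading 0 -> 180
]
FD 4: (3,-9) -> (-1,-9) [heading=180, draw]
FD 17: (-1,-9) -> (-18,-9) [heading=180, draw]
Final: pos=(-18,-9), heading=180, 3 segment(s) drawn

Start position: (7, -9)
Final position: (-18, -9)
Distance = 25; >= 1e-6 -> NOT closed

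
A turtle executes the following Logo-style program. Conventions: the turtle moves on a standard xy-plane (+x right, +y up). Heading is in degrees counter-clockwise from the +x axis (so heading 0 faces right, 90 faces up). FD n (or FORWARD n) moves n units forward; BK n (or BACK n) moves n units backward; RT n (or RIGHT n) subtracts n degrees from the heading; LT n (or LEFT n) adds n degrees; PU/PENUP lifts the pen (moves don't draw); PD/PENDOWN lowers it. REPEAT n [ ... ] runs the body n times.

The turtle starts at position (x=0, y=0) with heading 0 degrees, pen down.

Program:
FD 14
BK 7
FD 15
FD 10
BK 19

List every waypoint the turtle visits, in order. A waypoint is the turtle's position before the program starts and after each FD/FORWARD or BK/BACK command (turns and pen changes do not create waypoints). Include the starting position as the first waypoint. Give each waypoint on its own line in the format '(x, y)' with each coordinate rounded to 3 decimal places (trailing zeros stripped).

Executing turtle program step by step:
Start: pos=(0,0), heading=0, pen down
FD 14: (0,0) -> (14,0) [heading=0, draw]
BK 7: (14,0) -> (7,0) [heading=0, draw]
FD 15: (7,0) -> (22,0) [heading=0, draw]
FD 10: (22,0) -> (32,0) [heading=0, draw]
BK 19: (32,0) -> (13,0) [heading=0, draw]
Final: pos=(13,0), heading=0, 5 segment(s) drawn
Waypoints (6 total):
(0, 0)
(14, 0)
(7, 0)
(22, 0)
(32, 0)
(13, 0)

Answer: (0, 0)
(14, 0)
(7, 0)
(22, 0)
(32, 0)
(13, 0)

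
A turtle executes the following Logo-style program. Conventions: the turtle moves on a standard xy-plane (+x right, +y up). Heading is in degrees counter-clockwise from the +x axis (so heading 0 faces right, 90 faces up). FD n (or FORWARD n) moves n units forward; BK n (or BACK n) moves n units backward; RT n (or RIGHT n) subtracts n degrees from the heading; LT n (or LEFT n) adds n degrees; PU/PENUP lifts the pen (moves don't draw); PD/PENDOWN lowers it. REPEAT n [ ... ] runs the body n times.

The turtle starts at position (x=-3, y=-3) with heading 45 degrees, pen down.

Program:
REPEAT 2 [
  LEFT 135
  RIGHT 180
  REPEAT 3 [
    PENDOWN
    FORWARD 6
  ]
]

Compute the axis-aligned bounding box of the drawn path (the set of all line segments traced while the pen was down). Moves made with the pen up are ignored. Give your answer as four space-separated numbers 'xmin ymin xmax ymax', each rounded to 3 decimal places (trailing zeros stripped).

Answer: -3 -15.728 27.728 -3

Derivation:
Executing turtle program step by step:
Start: pos=(-3,-3), heading=45, pen down
REPEAT 2 [
  -- iteration 1/2 --
  LT 135: heading 45 -> 180
  RT 180: heading 180 -> 0
  REPEAT 3 [
    -- iteration 1/3 --
    PD: pen down
    FD 6: (-3,-3) -> (3,-3) [heading=0, draw]
    -- iteration 2/3 --
    PD: pen down
    FD 6: (3,-3) -> (9,-3) [heading=0, draw]
    -- iteration 3/3 --
    PD: pen down
    FD 6: (9,-3) -> (15,-3) [heading=0, draw]
  ]
  -- iteration 2/2 --
  LT 135: heading 0 -> 135
  RT 180: heading 135 -> 315
  REPEAT 3 [
    -- iteration 1/3 --
    PD: pen down
    FD 6: (15,-3) -> (19.243,-7.243) [heading=315, draw]
    -- iteration 2/3 --
    PD: pen down
    FD 6: (19.243,-7.243) -> (23.485,-11.485) [heading=315, draw]
    -- iteration 3/3 --
    PD: pen down
    FD 6: (23.485,-11.485) -> (27.728,-15.728) [heading=315, draw]
  ]
]
Final: pos=(27.728,-15.728), heading=315, 6 segment(s) drawn

Segment endpoints: x in {-3, 3, 9, 15, 19.243, 23.485, 27.728}, y in {-15.728, -11.485, -7.243, -3}
xmin=-3, ymin=-15.728, xmax=27.728, ymax=-3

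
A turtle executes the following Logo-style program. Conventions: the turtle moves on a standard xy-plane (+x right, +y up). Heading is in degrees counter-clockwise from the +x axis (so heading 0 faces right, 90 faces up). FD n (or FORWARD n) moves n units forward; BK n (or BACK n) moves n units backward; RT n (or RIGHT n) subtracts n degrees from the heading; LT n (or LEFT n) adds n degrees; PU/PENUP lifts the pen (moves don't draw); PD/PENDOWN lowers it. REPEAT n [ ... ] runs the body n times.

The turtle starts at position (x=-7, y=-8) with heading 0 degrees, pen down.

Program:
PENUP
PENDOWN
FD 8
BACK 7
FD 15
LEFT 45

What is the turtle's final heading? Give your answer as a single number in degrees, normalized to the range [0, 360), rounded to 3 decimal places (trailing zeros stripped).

Executing turtle program step by step:
Start: pos=(-7,-8), heading=0, pen down
PU: pen up
PD: pen down
FD 8: (-7,-8) -> (1,-8) [heading=0, draw]
BK 7: (1,-8) -> (-6,-8) [heading=0, draw]
FD 15: (-6,-8) -> (9,-8) [heading=0, draw]
LT 45: heading 0 -> 45
Final: pos=(9,-8), heading=45, 3 segment(s) drawn

Answer: 45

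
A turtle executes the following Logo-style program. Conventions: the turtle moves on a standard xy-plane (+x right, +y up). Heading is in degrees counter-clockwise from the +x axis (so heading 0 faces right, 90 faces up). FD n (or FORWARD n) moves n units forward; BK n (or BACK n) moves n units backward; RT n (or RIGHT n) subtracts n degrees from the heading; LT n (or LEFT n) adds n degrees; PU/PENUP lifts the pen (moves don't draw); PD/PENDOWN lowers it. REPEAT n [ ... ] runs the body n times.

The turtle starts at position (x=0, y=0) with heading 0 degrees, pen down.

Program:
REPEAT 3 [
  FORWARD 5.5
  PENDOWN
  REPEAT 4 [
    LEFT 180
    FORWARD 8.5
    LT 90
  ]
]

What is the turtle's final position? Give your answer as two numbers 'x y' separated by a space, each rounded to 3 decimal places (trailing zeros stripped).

Answer: 16.5 0

Derivation:
Executing turtle program step by step:
Start: pos=(0,0), heading=0, pen down
REPEAT 3 [
  -- iteration 1/3 --
  FD 5.5: (0,0) -> (5.5,0) [heading=0, draw]
  PD: pen down
  REPEAT 4 [
    -- iteration 1/4 --
    LT 180: heading 0 -> 180
    FD 8.5: (5.5,0) -> (-3,0) [heading=180, draw]
    LT 90: heading 180 -> 270
    -- iteration 2/4 --
    LT 180: heading 270 -> 90
    FD 8.5: (-3,0) -> (-3,8.5) [heading=90, draw]
    LT 90: heading 90 -> 180
    -- iteration 3/4 --
    LT 180: heading 180 -> 0
    FD 8.5: (-3,8.5) -> (5.5,8.5) [heading=0, draw]
    LT 90: heading 0 -> 90
    -- iteration 4/4 --
    LT 180: heading 90 -> 270
    FD 8.5: (5.5,8.5) -> (5.5,0) [heading=270, draw]
    LT 90: heading 270 -> 0
  ]
  -- iteration 2/3 --
  FD 5.5: (5.5,0) -> (11,0) [heading=0, draw]
  PD: pen down
  REPEAT 4 [
    -- iteration 1/4 --
    LT 180: heading 0 -> 180
    FD 8.5: (11,0) -> (2.5,0) [heading=180, draw]
    LT 90: heading 180 -> 270
    -- iteration 2/4 --
    LT 180: heading 270 -> 90
    FD 8.5: (2.5,0) -> (2.5,8.5) [heading=90, draw]
    LT 90: heading 90 -> 180
    -- iteration 3/4 --
    LT 180: heading 180 -> 0
    FD 8.5: (2.5,8.5) -> (11,8.5) [heading=0, draw]
    LT 90: heading 0 -> 90
    -- iteration 4/4 --
    LT 180: heading 90 -> 270
    FD 8.5: (11,8.5) -> (11,0) [heading=270, draw]
    LT 90: heading 270 -> 0
  ]
  -- iteration 3/3 --
  FD 5.5: (11,0) -> (16.5,0) [heading=0, draw]
  PD: pen down
  REPEAT 4 [
    -- iteration 1/4 --
    LT 180: heading 0 -> 180
    FD 8.5: (16.5,0) -> (8,0) [heading=180, draw]
    LT 90: heading 180 -> 270
    -- iteration 2/4 --
    LT 180: heading 270 -> 90
    FD 8.5: (8,0) -> (8,8.5) [heading=90, draw]
    LT 90: heading 90 -> 180
    -- iteration 3/4 --
    LT 180: heading 180 -> 0
    FD 8.5: (8,8.5) -> (16.5,8.5) [heading=0, draw]
    LT 90: heading 0 -> 90
    -- iteration 4/4 --
    LT 180: heading 90 -> 270
    FD 8.5: (16.5,8.5) -> (16.5,0) [heading=270, draw]
    LT 90: heading 270 -> 0
  ]
]
Final: pos=(16.5,0), heading=0, 15 segment(s) drawn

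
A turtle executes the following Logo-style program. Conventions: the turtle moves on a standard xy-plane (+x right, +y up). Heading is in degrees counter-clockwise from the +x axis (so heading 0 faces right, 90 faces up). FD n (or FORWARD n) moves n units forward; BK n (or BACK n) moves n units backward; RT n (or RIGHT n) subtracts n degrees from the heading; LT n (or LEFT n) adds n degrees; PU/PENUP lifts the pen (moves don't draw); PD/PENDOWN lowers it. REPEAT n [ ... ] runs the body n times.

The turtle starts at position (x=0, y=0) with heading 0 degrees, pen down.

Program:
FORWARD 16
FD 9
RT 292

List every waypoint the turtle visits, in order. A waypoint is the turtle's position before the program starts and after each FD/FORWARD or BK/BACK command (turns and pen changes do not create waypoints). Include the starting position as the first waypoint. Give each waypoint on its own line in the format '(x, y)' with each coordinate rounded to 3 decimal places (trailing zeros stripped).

Executing turtle program step by step:
Start: pos=(0,0), heading=0, pen down
FD 16: (0,0) -> (16,0) [heading=0, draw]
FD 9: (16,0) -> (25,0) [heading=0, draw]
RT 292: heading 0 -> 68
Final: pos=(25,0), heading=68, 2 segment(s) drawn
Waypoints (3 total):
(0, 0)
(16, 0)
(25, 0)

Answer: (0, 0)
(16, 0)
(25, 0)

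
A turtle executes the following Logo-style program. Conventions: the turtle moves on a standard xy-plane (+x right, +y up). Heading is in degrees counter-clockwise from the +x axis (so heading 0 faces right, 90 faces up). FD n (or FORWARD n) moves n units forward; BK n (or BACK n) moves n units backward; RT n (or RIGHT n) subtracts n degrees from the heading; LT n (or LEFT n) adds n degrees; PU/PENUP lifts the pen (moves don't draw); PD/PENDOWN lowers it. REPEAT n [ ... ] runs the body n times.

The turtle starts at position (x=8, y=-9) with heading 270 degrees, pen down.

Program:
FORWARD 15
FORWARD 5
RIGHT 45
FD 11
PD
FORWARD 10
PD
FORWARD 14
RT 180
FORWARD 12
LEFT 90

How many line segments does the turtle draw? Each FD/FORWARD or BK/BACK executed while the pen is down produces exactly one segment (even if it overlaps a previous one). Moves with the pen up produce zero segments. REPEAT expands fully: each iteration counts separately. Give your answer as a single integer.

Executing turtle program step by step:
Start: pos=(8,-9), heading=270, pen down
FD 15: (8,-9) -> (8,-24) [heading=270, draw]
FD 5: (8,-24) -> (8,-29) [heading=270, draw]
RT 45: heading 270 -> 225
FD 11: (8,-29) -> (0.222,-36.778) [heading=225, draw]
PD: pen down
FD 10: (0.222,-36.778) -> (-6.849,-43.849) [heading=225, draw]
PD: pen down
FD 14: (-6.849,-43.849) -> (-16.749,-53.749) [heading=225, draw]
RT 180: heading 225 -> 45
FD 12: (-16.749,-53.749) -> (-8.263,-45.263) [heading=45, draw]
LT 90: heading 45 -> 135
Final: pos=(-8.263,-45.263), heading=135, 6 segment(s) drawn
Segments drawn: 6

Answer: 6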